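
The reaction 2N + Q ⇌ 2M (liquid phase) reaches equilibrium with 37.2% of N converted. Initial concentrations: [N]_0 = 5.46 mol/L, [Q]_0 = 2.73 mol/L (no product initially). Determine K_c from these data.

K_c = 0.205 L/mol

Let X = conversion of N.
Concentrations: [N] = 5.46 − 5.46X; [Q] = 2.73 − 2.73X; [M] = 5.46X.
At X = 0.372: [N] = 3.43, [Q] = 1.71, [M] = 2.03.
K_c = [M]^2 / ([N]^2 [Q]) = 0.205 L/mol.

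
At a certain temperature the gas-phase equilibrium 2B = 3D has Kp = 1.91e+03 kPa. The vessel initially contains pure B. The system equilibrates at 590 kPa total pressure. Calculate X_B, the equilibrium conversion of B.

X = 0.592

Take 1 mol B as basis and let X be its fractional conversion, so ξ = 0.5X.
Moles: n_B = 1 − X; n_D = 1.5X.
Summing: n_T = 1 + 0.5X.
Mole fractions y_i = n_i/n_T; Kp = p_D^3 / (p_B^2) with p_i = y_i·P.
This yields a degree-3 equation in X; solving on (0,1), X = 0.592.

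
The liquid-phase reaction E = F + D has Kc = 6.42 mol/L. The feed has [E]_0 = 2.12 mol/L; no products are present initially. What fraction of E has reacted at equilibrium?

X = 0.793

Let X = conversion of E; extent ξ = 2.12·X mol/L.
Concentrations: [E] = 2.12 − 2.12X; [F] = 2.12X; [D] = 2.12X.
Kc = [F] [D] / ([E]).
Equating to 6.42 mol/L: the physical root is X = 0.793.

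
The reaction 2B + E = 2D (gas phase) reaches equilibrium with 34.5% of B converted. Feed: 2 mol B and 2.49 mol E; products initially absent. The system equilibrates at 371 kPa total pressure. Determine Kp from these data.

Kp = 0.00145 kPa^-1

Take 2 mol B as basis and let X be its fractional conversion, so ξ = X.
Moles: n_B = 2 − 2X; n_E = 2.49 − X; n_D = 2X.
n_T = Σnᵢ = 4.49 − X.
At X = 0.345: n_B = 1.31, n_E = 2.15, n_D = 0.69, n_T = 4.15.
p_i = (n_i/n_T)·P. Kp = p_D^2 / (p_B^2 p_E) = 0.00145 kPa^-1.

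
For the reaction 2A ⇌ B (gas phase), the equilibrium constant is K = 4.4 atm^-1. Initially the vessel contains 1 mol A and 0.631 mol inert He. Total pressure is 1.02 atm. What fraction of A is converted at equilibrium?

Take 1 mol A as basis and let X be its fractional conversion, so ξ = 0.5X.
Moles: n_A = 1 − X; n_B = 0.5X; n_I = 0.631 (inert).
Summing: n_T = 1.63 − 0.5X.
Mole fractions y_i = n_i/n_T; K = p_B / (p_A^2) with p_i = y_i·P.
Setting this equal to 4.4 atm^-1 and taking the physical root (0 < X < 1) gives X = 0.686.

X = 0.686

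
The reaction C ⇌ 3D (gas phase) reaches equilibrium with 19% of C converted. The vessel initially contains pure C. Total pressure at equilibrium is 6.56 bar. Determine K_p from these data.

K_p = 5.17 bar^2

Basis: 1 mol C initially; let X = conversion of C. Extent ξ = X.
Mole table: n_C = 1 − X; n_D = 3X.
Summing: n_T = 1 + 2X.
At X = 0.19: n_C = 0.81, n_D = 0.57, n_T = 1.38.
p_i = (n_i/n_T)·P. K_p = p_D^3 / (p_C) = 5.17 bar^2.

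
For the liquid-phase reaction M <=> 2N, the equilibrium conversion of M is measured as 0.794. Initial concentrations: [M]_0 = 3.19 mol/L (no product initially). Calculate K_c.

K_c = 39.1 mol/L

Let X = conversion of M.
Concentrations: [M] = 3.19 − 3.19X; [N] = 6.38X.
At X = 0.794: [M] = 0.657, [N] = 5.07.
K_c = [N]^2 / ([M]) = 39.1 mol/L.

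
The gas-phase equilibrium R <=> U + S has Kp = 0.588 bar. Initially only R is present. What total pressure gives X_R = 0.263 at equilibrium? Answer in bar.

P = 7.91 bar

Let X = conversion of R (basis 1 mol R); extent of reaction ξ = X.
At extent ξ: n_R = 1 − X; n_U = X; n_S = X.
n_T = Σnᵢ = 1 + X.
Kp = p_U p_S / (p_R) with p_i = (n_i/n_T)·P.
At X = 0.263: the mole-fraction product g(X) = Π y_i^ν_i = 0.07431. Since Kp = g(X)·P^{1}, P = (Kp/g)^(1/1) = (0.588/0.07431)^(1/1) = 7.91 bar.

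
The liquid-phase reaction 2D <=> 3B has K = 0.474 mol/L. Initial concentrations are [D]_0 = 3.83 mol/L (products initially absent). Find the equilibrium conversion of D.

X = 0.269

Let X = conversion of D; extent ξ = 3.83X/2 mol/L.
Concentrations: [D] = 3.83 − 3.83X; [B] = 5.75X.
K = [B]^3 / ([D]^2).
Solving K = 0.474 for X ∈ (0,1): X = 0.269.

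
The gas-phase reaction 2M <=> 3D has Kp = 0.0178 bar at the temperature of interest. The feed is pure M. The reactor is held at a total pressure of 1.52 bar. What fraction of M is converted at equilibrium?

X = 0.140

Basis: 1 mol M initially; let X = conversion of M. Extent ξ = 0.5X.
Mole table: n_M = 1 − X; n_D = 1.5X.
Summing: n_T = 1 + 0.5X.
With p_i = (n_i/n_T)P, Kp = p_D^3 / (p_M^2).
This yields a degree-3 equation in X; solving on (0,1), X = 0.140.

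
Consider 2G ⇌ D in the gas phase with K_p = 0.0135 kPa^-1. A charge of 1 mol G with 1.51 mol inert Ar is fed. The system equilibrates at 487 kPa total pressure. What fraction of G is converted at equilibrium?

X = 0.668

Basis: 1 mol G initially; let X = conversion of G. Extent ξ = 0.5X.
Mole table: n_G = 1 − X; n_D = 0.5X; n_I = 1.51 (inert).
Summing: n_T = 2.51 − 0.5X.
y_i = n_i/n_T, p_i = y_i·P. K_p = p_D / (p_G^2).
Equating to 0.0135 kPa^-1 and solving on 0 < X < 1: X = 0.668.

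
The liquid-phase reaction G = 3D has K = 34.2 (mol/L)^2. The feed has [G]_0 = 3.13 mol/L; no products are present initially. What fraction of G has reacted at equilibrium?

Let X = conversion of G; extent ξ = 3.13·X mol/L.
Concentrations: [G] = 3.13 − 3.13X; [D] = 9.39X.
K = [D]^3 / ([G]).
Setting equal to 34.2 and solving for X on (0,1) gives X = 0.421.

X = 0.421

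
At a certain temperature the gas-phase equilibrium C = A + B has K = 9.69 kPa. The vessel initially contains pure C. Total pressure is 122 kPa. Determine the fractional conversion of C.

Let X = conversion of C (basis 1 mol C); extent of reaction ξ = X.
Species balance: n_C = 1 − X; n_A = X; n_B = X.
Total moles n_T = 1 + X.
Mole fractions y_i = n_i/n_T; K = p_A p_B / (p_C) with p_i = y_i·P.
Setting this equal to 9.69 kPa and taking the physical root (0 < X < 1) gives X = 0.271.

X = 0.271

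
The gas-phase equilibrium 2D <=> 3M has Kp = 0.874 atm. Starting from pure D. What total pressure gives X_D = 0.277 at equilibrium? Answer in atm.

Basis: 1 mol D initially; let X = conversion of D. Extent ξ = 0.5X.
At extent ξ: n_D = 1 − X; n_M = 1.5X.
Summing: n_T = 1 + 0.5X.
Kp = p_M^3 / (p_D^2) with p_i = (n_i/n_T)·P.
At X = 0.277: the mole-fraction product g(X) = Π y_i^ν_i = 0.1205. Since Kp = g(X)·P^{1}, P = (Kp/g)^(1/1) = (0.874/0.1205)^(1/1) = 7.25 atm.

P = 7.25 atm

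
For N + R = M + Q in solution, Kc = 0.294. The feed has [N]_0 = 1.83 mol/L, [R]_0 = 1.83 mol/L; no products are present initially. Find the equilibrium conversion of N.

X = 0.352

Let X = conversion of N; extent ξ = 1.83·X mol/L.
Concentrations: [N] = 1.83 − 1.83X; [R] = 1.83 − 1.83X; [M] = 1.83X; [Q] = 1.83X.
Kc = [M] [Q] / ([N] [R]).
Equating to 0.294: the physical root is X = 0.352.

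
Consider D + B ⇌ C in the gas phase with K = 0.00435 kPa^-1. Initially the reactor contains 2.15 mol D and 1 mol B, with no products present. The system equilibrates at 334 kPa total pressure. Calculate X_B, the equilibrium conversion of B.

X = 0.476

Basis: 1 mol B initially; let X = conversion of B. Extent ξ = X.
Species balance: n_D = 2.15 − X; n_B = 1 − X; n_C = X.
Total moles n_T = 3.15 − X.
y_i = n_i/n_T, p_i = y_i·P. K = p_C / (p_D p_B).
Substituting and setting equal to 0.00435 kPa^-1 gives a polynomial in X; the root in (0,1) is X = 0.476.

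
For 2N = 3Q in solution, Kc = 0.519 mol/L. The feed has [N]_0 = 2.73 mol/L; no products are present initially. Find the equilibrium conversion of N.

Let X = conversion of N; extent ξ = 2.73X/2 mol/L.
Concentrations: [N] = 2.73 − 2.73X; [Q] = 4.09X.
Kc = [Q]^3 / ([N]^2).
Solving Kc = 0.519 for X ∈ (0,1): X = 0.302.

X = 0.302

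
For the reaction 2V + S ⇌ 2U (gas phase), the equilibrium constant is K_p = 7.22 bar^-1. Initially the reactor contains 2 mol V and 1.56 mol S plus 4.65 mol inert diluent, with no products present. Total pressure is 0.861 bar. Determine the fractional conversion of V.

Take 2 mol V as basis and let X be its fractional conversion, so ξ = X.
Moles: n_V = 2 − 2X; n_S = 1.56 − X; n_U = 2X; n_I = 4.65 (inert).
n_T = Σnᵢ = 8.21 − X.
With p_i = (n_i/n_T)P, K_p = p_U^2 / (p_V^2 p_S).
This yields a degree-3 equation in X; solving on (0,1), X = 0.482.

X = 0.482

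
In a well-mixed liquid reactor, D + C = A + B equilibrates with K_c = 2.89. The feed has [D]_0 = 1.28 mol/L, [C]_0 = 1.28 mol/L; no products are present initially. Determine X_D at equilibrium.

X = 0.630

Let X = conversion of D; extent ξ = 1.28·X mol/L.
Concentrations: [D] = 1.28 − 1.28X; [C] = 1.28 − 1.28X; [A] = 1.28X; [B] = 1.28X.
K_c = [A] [B] / ([D] [C]).
Setting equal to 2.89 and solving for X on (0,1) gives X = 0.630.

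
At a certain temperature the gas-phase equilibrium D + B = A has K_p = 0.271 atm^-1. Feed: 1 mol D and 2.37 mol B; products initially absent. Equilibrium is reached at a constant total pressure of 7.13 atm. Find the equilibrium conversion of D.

Let X = conversion of D (basis 1 mol D); extent of reaction ξ = X.
At extent ξ: n_D = 1 − X; n_B = 2.37 − X; n_A = X.
Summing: n_T = 3.37 − X.
With p_i = (n_i/n_T)P, K_p = p_A / (p_D p_B).
This yields a degree-2 equation in X; solving on (0,1), X = 0.555.

X = 0.555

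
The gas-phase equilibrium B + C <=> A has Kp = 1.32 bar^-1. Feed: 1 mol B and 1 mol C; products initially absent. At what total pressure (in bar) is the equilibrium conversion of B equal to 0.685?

P = 6.88 bar

Let X = conversion of B (basis 1 mol B); extent of reaction ξ = X.
Species balance: n_B = 1 − X; n_C = 1 − X; n_A = X.
n_T = Σnᵢ = 2 − X.
Kp = p_A / (p_B p_C) with p_i = (n_i/n_T)·P.
At X = 0.685: the mole-fraction product g(X) = Π y_i^ν_i = 9.078. Since Kp = g(X)·P^{-1}, P = (g/Kp)^(1/1) = (9.078/1.32)^(1/1) = 6.88 bar.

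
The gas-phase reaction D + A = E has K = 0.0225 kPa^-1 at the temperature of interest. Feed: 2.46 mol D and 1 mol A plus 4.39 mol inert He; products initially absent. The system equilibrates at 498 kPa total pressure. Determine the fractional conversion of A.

X = 0.731

Let X = conversion of A (basis 1 mol A); extent of reaction ξ = X.
Species balance: n_D = 2.46 − X; n_A = 1 − X; n_E = X; n_I = 4.39 (inert).
Summing: n_T = 7.85 − X.
With p_i = (n_i/n_T)P, K = p_E / (p_D p_A).
This yields a degree-2 equation in X; solving on (0,1), X = 0.731.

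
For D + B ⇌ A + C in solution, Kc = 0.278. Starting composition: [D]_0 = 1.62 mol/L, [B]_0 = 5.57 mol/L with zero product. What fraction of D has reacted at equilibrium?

X = 0.579

Let X = conversion of D; extent ξ = 1.62·X mol/L.
Concentrations: [D] = 1.62 − 1.62X; [B] = 5.57 − 1.62X; [A] = 1.62X; [C] = 1.62X.
Kc = [A] [C] / ([D] [B]).
Equating to 0.278: the physical root is X = 0.579.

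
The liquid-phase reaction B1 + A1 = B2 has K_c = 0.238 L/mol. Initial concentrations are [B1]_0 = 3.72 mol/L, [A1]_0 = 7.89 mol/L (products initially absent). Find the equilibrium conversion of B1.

Let X = conversion of B1; extent ξ = 3.72·X mol/L.
Concentrations: [B1] = 3.72 − 3.72X; [A1] = 7.89 − 3.72X; [B2] = 3.72X.
K_c = [B2] / ([B1] [A1]).
Setting equal to 0.238 and solving for X on (0,1) gives X = 0.577.

X = 0.577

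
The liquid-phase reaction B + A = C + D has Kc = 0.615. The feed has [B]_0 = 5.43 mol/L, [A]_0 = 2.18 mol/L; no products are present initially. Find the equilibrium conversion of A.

X = 0.640

Let X = conversion of A; extent ξ = 2.18·X mol/L.
Concentrations: [B] = 5.43 − 2.18X; [A] = 2.18 − 2.18X; [C] = 2.18X; [D] = 2.18X.
Kc = [C] [D] / ([B] [A]).
Solving Kc = 0.615 for X ∈ (0,1): X = 0.640.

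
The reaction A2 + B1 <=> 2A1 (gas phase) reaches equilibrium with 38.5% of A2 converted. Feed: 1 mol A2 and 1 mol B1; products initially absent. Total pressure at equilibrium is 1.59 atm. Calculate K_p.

Basis: 1 mol A2 initially; let X = conversion of A2. Extent ξ = X.
Species balance: n_A2 = 1 − X; n_B1 = 1 − X; n_A1 = 2X.
Since Δν = 0, n_T = 2 throughout.
At X = 0.385: n_A2 = 0.615, n_B1 = 0.615, n_A1 = 0.77, n_T = 2.
p_i = (n_i/n_T)·P. K_p = p_A1^2 / (p_A2 p_B1) = 1.57.

K_p = 1.57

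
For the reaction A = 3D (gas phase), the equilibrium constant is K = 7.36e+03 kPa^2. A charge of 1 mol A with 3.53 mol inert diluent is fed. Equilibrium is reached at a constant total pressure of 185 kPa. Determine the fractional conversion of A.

X = 0.496

Basis: 1 mol A initially; let X = conversion of A. Extent ξ = X.
At extent ξ: n_A = 1 − X; n_D = 3X; n_I = 3.53 (inert).
Summing: n_T = 4.53 + 2X.
Mole fractions y_i = n_i/n_T; K = p_D^3 / (p_A) with p_i = y_i·P.
Setting this equal to 7.36e+03 kPa^2 and taking the physical root (0 < X < 1) gives X = 0.496.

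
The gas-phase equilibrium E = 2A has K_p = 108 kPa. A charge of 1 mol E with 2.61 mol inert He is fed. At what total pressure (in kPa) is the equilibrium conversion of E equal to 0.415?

P = 369 kPa

Basis: 1 mol E initially; let X = conversion of E. Extent ξ = X.
Moles: n_E = 1 − X; n_A = 2X; n_I = 2.61 (inert).
n_T = Σnᵢ = 3.61 + X.
K_p = p_A^2 / (p_E) with p_i = (n_i/n_T)·P.
At X = 0.415: the mole-fraction product g(X) = Π y_i^ν_i = 0.2926. Since K_p = g(X)·P^{1}, P = (K_p/g)^(1/1) = (108/0.2926)^(1/1) = 369 kPa.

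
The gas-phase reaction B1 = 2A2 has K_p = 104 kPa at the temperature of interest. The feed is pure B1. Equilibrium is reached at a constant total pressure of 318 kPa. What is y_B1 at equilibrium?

y_B1 = 0.569

Take 1 mol B1 as basis and let X be its fractional conversion, so ξ = X.
Species balance: n_B1 = 1 − X; n_A2 = 2X.
Summing: n_T = 1 + X.
y_i = n_i/n_T, p_i = y_i·P. K_p = p_A2^2 / (p_B1).
Setting this equal to 104 kPa and taking the physical root (0 < X < 1) gives X = 0.275.
Then n_B1 = 0.725, n_T = 1.27, so y_B1 = 0.569.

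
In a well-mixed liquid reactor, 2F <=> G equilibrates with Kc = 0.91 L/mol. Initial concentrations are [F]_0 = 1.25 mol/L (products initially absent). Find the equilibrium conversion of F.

Let X = conversion of F; extent ξ = 1.25X/2 mol/L.
Concentrations: [F] = 1.25 − 1.25X; [G] = 0.625X.
Kc = [G] / ([F]^2).
This equals 0.91 at X = 0.521 (the root in 0 < X < 1).

X = 0.521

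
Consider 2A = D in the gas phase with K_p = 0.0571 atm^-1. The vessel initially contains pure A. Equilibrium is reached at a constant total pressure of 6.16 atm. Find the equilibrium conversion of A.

Basis: 1 mol A initially; let X = conversion of A. Extent ξ = 0.5X.
Species balance: n_A = 1 − X; n_D = 0.5X.
Total moles n_T = 1 − 0.5X.
y_i = n_i/n_T, p_i = y_i·P. K_p = p_D / (p_A^2).
This yields a degree-2 equation in X; solving on (0,1), X = 0.355.

X = 0.355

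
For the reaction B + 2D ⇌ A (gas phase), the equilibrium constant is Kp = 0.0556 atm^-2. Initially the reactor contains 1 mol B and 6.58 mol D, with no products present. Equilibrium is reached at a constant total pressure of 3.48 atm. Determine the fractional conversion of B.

Take 1 mol B as basis and let X be its fractional conversion, so ξ = X.
Species balance: n_B = 1 − X; n_D = 6.58 − 2X; n_A = X.
n_T = Σnᵢ = 7.58 − 2X.
Mole fractions y_i = n_i/n_T; Kp = p_A / (p_B p_D^2) with p_i = y_i·P.
This yields a degree-3 equation in X; solving on (0,1), X = 0.330.

X = 0.330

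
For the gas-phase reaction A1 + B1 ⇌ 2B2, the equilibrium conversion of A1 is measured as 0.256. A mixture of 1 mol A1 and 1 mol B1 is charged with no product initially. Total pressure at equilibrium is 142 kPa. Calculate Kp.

Basis: 1 mol A1 initially; let X = conversion of A1. Extent ξ = X.
Species balance: n_A1 = 1 − X; n_B1 = 1 − X; n_B2 = 2X.
Since Δν = 0, n_T = 2 throughout.
At X = 0.256: n_A1 = 0.744, n_B1 = 0.744, n_B2 = 0.512, n_T = 2.
p_i = (n_i/n_T)·P. Kp = p_B2^2 / (p_A1 p_B1) = 0.474.

Kp = 0.474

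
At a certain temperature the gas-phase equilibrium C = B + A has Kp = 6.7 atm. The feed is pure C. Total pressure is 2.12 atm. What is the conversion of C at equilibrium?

Let X = conversion of C (basis 1 mol C); extent of reaction ξ = X.
Mole table: n_C = 1 − X; n_B = X; n_A = X.
Summing: n_T = 1 + X.
Mole fractions y_i = n_i/n_T; Kp = p_B p_A / (p_C) with p_i = y_i·P.
Equating to 6.7 atm and solving on 0 < X < 1: X = 0.872.

X = 0.872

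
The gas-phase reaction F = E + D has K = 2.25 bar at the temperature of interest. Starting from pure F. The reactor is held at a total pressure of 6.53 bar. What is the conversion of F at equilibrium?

X = 0.506

Let X = conversion of F (basis 1 mol F); extent of reaction ξ = X.
Moles: n_F = 1 − X; n_E = X; n_D = X.
n_T = Σnᵢ = 1 + X.
Mole fractions y_i = n_i/n_T; K = p_E p_D / (p_F) with p_i = y_i·P.
This yields a degree-2 equation in X; solving on (0,1), X = 0.506.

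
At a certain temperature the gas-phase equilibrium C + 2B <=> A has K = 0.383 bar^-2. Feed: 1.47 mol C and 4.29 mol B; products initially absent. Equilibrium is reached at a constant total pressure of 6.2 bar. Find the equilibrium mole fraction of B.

Let X = conversion of C (basis 1.47 mol C); extent of reaction ξ = 1.47X.
Moles: n_C = 1.47 − 1.47X; n_B = 4.29 − 2.94X; n_A = 1.47X.
Total moles n_T = 5.76 − 2.94X.
y_i = n_i/n_T, p_i = y_i·P. K = p_A / (p_C p_B^2).
Substituting and setting equal to 0.383 bar^-2 gives a polynomial in X; the root in (0,1) is X = 0.822.
Then n_B = 1.87, n_T = 3.34, so y_B = 0.560.

y_B = 0.560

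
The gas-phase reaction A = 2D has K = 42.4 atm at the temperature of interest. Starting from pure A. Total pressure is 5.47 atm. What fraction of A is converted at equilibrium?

X = 0.812

Let X = conversion of A (basis 1 mol A); extent of reaction ξ = X.
At extent ξ: n_A = 1 − X; n_D = 2X.
Summing: n_T = 1 + X.
Mole fractions y_i = n_i/n_T; K = p_D^2 / (p_A) with p_i = y_i·P.
Setting this equal to 42.4 atm and taking the physical root (0 < X < 1) gives X = 0.812.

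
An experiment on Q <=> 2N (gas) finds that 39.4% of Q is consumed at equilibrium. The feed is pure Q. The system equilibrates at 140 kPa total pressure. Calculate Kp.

Kp = 103 kPa

Let X = conversion of Q (basis 1 mol Q); extent of reaction ξ = X.
At extent ξ: n_Q = 1 − X; n_N = 2X.
Summing: n_T = 1 + X.
At X = 0.394: n_Q = 0.606, n_N = 0.788, n_T = 1.39.
p_i = (n_i/n_T)·P. Kp = p_N^2 / (p_Q) = 103 kPa.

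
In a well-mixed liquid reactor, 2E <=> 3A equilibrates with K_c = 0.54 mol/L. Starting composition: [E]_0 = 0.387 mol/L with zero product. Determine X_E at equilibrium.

X = 0.481

Let X = conversion of E; extent ξ = 0.387X/2 mol/L.
Concentrations: [E] = 0.387 − 0.387X; [A] = 0.581X.
K_c = [A]^3 / ([E]^2).
Equating to 0.54 mol/L: the physical root is X = 0.481.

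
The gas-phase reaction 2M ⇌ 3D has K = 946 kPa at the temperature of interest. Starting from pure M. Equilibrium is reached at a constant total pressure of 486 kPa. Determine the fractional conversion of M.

X = 0.538

Take 1 mol M as basis and let X be its fractional conversion, so ξ = 0.5X.
Species balance: n_M = 1 − X; n_D = 1.5X.
n_T = Σnᵢ = 1 + 0.5X.
With p_i = (n_i/n_T)P, K = p_D^3 / (p_M^2).
Equating to 946 kPa and solving on 0 < X < 1: X = 0.538.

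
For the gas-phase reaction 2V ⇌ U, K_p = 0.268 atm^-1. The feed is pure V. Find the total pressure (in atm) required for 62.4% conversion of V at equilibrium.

P = 5.67 atm

Take 1 mol V as basis and let X be its fractional conversion, so ξ = 0.5X.
Mole table: n_V = 1 − X; n_U = 0.5X.
Total moles n_T = 1 − 0.5X.
K_p = p_U / (p_V^2) with p_i = (n_i/n_T)·P.
At X = 0.624: the mole-fraction product g(X) = Π y_i^ν_i = 1.518. Since K_p = g(X)·P^{-1}, P = (g/K_p)^(1/1) = (1.518/0.268)^(1/1) = 5.67 atm.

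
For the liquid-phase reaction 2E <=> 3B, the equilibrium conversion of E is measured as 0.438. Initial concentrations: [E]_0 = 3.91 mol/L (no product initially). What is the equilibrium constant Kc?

Kc = 3.51 mol/L

Let X = conversion of E.
Concentrations: [E] = 3.91 − 3.91X; [B] = 5.87X.
At X = 0.438: [E] = 2.2, [B] = 2.57.
Kc = [B]^3 / ([E]^2) = 3.51 mol/L.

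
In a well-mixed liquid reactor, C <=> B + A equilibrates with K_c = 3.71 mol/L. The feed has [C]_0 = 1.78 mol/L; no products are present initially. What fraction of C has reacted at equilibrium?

Let X = conversion of C; extent ξ = 1.78·X mol/L.
Concentrations: [C] = 1.78 − 1.78X; [B] = 1.78X; [A] = 1.78X.
K_c = [B] [A] / ([C]).
Solving K_c = 3.71 for X ∈ (0,1): X = 0.738.

X = 0.738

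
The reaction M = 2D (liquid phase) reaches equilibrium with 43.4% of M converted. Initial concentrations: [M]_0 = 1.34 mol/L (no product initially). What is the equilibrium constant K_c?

K_c = 1.78 mol/L

Let X = conversion of M.
Concentrations: [M] = 1.34 − 1.34X; [D] = 2.68X.
At X = 0.434: [M] = 0.758, [D] = 1.16.
K_c = [D]^2 / ([M]) = 1.78 mol/L.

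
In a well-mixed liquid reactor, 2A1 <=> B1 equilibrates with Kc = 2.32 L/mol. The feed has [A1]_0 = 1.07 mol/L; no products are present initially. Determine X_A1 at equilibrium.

X = 0.641

Let X = conversion of A1; extent ξ = 1.07X/2 mol/L.
Concentrations: [A1] = 1.07 − 1.07X; [B1] = 0.535X.
Kc = [B1] / ([A1]^2).
Equating to 2.32 L/mol: the physical root is X = 0.641.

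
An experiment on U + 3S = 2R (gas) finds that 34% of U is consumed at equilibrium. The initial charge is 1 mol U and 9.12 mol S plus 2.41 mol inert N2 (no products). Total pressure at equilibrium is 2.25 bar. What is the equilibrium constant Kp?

Take 1 mol U as basis and let X be its fractional conversion, so ξ = X.
Species balance: n_U = 1 − X; n_S = 9.12 − 3X; n_R = 2X; n_I = 2.41 (inert).
n_T = Σnᵢ = 12.5 − 2X.
At X = 0.34: n_U = 0.66, n_S = 8.1, n_R = 0.68, n_T = 11.8.
p_i = (n_i/n_T)·P. Kp = p_R^2 / (p_U p_S^3) = 0.0366 bar^-2.

Kp = 0.0366 bar^-2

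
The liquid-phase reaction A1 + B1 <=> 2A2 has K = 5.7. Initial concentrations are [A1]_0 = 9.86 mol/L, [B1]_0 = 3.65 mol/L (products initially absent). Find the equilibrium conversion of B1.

X = 0.779

Let X = conversion of B1; extent ξ = 3.65·X mol/L.
Concentrations: [A1] = 9.86 − 3.65X; [B1] = 3.65 − 3.65X; [A2] = 7.3X.
K = [A2]^2 / ([A1] [B1]).
This equals 5.7 at X = 0.779 (the root in 0 < X < 1).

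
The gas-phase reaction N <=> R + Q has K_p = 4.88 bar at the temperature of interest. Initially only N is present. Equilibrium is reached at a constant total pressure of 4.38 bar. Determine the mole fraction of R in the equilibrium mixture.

y_R = 0.421

Basis: 1 mol N initially; let X = conversion of N. Extent ξ = X.
Species balance: n_N = 1 − X; n_R = X; n_Q = X.
Total moles n_T = 1 + X.
With p_i = (n_i/n_T)P, K_p = p_R p_Q / (p_N).
Substituting and setting equal to 4.88 bar gives a polynomial in X; the root in (0,1) is X = 0.726.
Then n_R = 0.726, n_T = 1.73, so y_R = 0.421.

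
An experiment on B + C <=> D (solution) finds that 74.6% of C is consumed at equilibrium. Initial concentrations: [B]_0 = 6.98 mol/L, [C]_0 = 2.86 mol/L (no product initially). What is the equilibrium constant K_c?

K_c = 0.606 L/mol

Let X = conversion of C.
Concentrations: [B] = 6.98 − 2.86X; [C] = 2.86 − 2.86X; [D] = 2.86X.
At X = 0.746: [B] = 4.85, [C] = 0.726, [D] = 2.13.
K_c = [D] / ([B] [C]) = 0.606 L/mol.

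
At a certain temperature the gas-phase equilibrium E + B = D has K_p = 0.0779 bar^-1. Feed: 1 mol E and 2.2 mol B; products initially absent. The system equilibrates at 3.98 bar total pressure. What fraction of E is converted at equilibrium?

Take 1 mol E as basis and let X be its fractional conversion, so ξ = X.
Mole table: n_E = 1 − X; n_B = 2.2 − X; n_D = X.
Summing: n_T = 3.2 − X.
y_i = n_i/n_T, p_i = y_i·P. K_p = p_D / (p_E p_B).
Substituting and setting equal to 0.0779 bar^-1 gives a polynomial in X; the root in (0,1) is X = 0.172.

X = 0.172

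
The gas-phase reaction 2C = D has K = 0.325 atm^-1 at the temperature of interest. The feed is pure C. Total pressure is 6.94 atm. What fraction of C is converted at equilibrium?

Basis: 1 mol C initially; let X = conversion of C. Extent ξ = 0.5X.
Moles: n_C = 1 − X; n_D = 0.5X.
n_T = Σnᵢ = 1 − 0.5X.
With p_i = (n_i/n_T)P, K = p_D / (p_C^2).
This yields a degree-2 equation in X; solving on (0,1), X = 0.684.

X = 0.684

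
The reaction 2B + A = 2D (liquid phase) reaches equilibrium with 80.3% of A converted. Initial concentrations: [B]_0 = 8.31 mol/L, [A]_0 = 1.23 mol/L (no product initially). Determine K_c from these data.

K_c = 0.401 L/mol

Let X = conversion of A.
Concentrations: [B] = 8.31 − 2.46X; [A] = 1.23 − 1.23X; [D] = 2.46X.
At X = 0.803: [B] = 6.33, [A] = 0.242, [D] = 1.98.
K_c = [D]^2 / ([B]^2 [A]) = 0.401 L/mol.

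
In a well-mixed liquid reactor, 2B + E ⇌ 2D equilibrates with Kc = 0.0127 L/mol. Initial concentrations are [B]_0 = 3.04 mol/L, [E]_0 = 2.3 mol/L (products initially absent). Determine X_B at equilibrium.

X = 0.140

Let X = conversion of B; extent ξ = 3.04X/2 mol/L.
Concentrations: [B] = 3.04 − 3.04X; [E] = 2.3 − 1.52X; [D] = 3.04X.
Kc = [D]^2 / ([B]^2 [E]).
Equating to 0.0127 L/mol: the physical root is X = 0.140.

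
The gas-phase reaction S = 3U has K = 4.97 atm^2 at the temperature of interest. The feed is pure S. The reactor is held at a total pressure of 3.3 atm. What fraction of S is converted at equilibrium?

Take 1 mol S as basis and let X be its fractional conversion, so ξ = X.
Mole table: n_S = 1 − X; n_U = 3X.
n_T = Σnᵢ = 1 + 2X.
Mole fractions y_i = n_i/n_T; K = p_U^3 / (p_S) with p_i = y_i·P.
This yields a degree-3 equation in X; solving on (0,1), X = 0.313.

X = 0.313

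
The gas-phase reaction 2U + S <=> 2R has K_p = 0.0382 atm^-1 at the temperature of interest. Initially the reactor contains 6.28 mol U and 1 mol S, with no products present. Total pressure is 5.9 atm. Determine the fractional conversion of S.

Take 1 mol S as basis and let X be its fractional conversion, so ξ = X.
Moles: n_U = 6.28 − 2X; n_S = 1 − X; n_R = 2X.
Total moles n_T = 7.28 − X.
With p_i = (n_i/n_T)P, K_p = p_R^2 / (p_U^2 p_S).
Substituting and setting equal to 0.0382 atm^-1 gives a polynomial in X; the root in (0,1) is X = 0.389.

X = 0.389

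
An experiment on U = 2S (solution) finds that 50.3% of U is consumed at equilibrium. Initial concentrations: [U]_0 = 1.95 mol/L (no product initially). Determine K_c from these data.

Let X = conversion of U.
Concentrations: [U] = 1.95 − 1.95X; [S] = 3.9X.
At X = 0.503: [U] = 0.969, [S] = 1.96.
K_c = [S]^2 / ([U]) = 3.97 mol/L.

K_c = 3.97 mol/L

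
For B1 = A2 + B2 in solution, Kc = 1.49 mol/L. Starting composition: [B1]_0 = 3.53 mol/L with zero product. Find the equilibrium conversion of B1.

X = 0.472

Let X = conversion of B1; extent ξ = 3.53·X mol/L.
Concentrations: [B1] = 3.53 − 3.53X; [A2] = 3.53X; [B2] = 3.53X.
Kc = [A2] [B2] / ([B1]).
This equals 1.49 at X = 0.472 (the root in 0 < X < 1).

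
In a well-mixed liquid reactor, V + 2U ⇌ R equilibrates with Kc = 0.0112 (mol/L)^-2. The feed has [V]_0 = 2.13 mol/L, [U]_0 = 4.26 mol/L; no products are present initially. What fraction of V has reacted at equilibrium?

Let X = conversion of V; extent ξ = 2.13·X mol/L.
Concentrations: [V] = 2.13 − 2.13X; [U] = 4.26 − 4.26X; [R] = 2.13X.
Kc = [R] / ([V] [U]^2).
Equating to 0.0112 (mol/L)^-2: the physical root is X = 0.133.

X = 0.133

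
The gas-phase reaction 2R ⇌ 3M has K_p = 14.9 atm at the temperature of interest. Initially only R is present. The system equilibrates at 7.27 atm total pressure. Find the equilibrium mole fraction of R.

Take 1 mol R as basis and let X be its fractional conversion, so ξ = 0.5X.
At extent ξ: n_R = 1 − X; n_M = 1.5X.
Summing: n_T = 1 + 0.5X.
Mole fractions y_i = n_i/n_T; K_p = p_M^3 / (p_R^2) with p_i = y_i·P.
Setting this equal to 14.9 atm and taking the physical root (0 < X < 1) gives X = 0.544.
Then n_R = 0.456, n_T = 1.27, so y_R = 0.359.

y_R = 0.359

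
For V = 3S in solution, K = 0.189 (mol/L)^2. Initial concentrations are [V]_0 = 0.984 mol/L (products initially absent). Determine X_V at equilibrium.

Let X = conversion of V; extent ξ = 0.984·X mol/L.
Concentrations: [V] = 0.984 − 0.984X; [S] = 2.95X.
K = [S]^3 / ([V]).
Solving K = 0.189 for X ∈ (0,1): X = 0.181.

X = 0.181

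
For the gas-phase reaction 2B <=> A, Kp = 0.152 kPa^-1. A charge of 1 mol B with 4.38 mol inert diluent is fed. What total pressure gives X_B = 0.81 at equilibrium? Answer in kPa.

Take 1 mol B as basis and let X be its fractional conversion, so ξ = 0.5X.
Moles: n_B = 1 − X; n_A = 0.5X; n_I = 4.38 (inert).
Summing: n_T = 5.38 − 0.5X.
Kp = p_A / (p_B^2) with p_i = (n_i/n_T)·P.
At X = 0.81: the mole-fraction product g(X) = Π y_i^ν_i = 55.81. Since Kp = g(X)·P^{-1}, P = (g/Kp)^(1/1) = (55.81/0.152)^(1/1) = 367 kPa.

P = 367 kPa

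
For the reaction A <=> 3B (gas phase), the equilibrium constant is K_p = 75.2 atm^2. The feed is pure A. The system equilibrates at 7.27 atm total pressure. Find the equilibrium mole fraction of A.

y_A = 0.272

Let X = conversion of A (basis 1 mol A); extent of reaction ξ = X.
Species balance: n_A = 1 − X; n_B = 3X.
Total moles n_T = 1 + 2X.
Mole fractions y_i = n_i/n_T; K_p = p_B^3 / (p_A) with p_i = y_i·P.
Substituting and setting equal to 75.2 atm^2 gives a polynomial in X; the root in (0,1) is X = 0.472.
Then n_A = 0.528, n_T = 1.94, so y_A = 0.272.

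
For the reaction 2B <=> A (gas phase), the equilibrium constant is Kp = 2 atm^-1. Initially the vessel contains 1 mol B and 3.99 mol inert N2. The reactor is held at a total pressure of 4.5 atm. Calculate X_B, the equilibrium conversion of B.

Basis: 1 mol B initially; let X = conversion of B. Extent ξ = 0.5X.
Species balance: n_B = 1 − X; n_A = 0.5X; n_I = 3.99 (inert).
Total moles n_T = 4.99 − 0.5X.
y_i = n_i/n_T, p_i = y_i·P. Kp = p_A / (p_B^2).
Setting this equal to 2 atm^-1 and taking the physical root (0 < X < 1) gives X = 0.604.

X = 0.604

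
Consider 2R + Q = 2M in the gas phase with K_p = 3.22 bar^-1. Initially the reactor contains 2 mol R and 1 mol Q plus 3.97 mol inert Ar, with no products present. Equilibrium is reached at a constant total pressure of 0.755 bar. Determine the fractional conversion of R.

Basis: 2 mol R initially; let X = conversion of R. Extent ξ = X.
Moles: n_R = 2 − 2X; n_Q = 1 − X; n_M = 2X; n_I = 3.97 (inert).
Summing: n_T = 6.97 − X.
y_i = n_i/n_T, p_i = y_i·P. K_p = p_M^2 / (p_R^2 p_Q).
Substituting and setting equal to 3.22 bar^-1 gives a polynomial in X; the root in (0,1) is X = 0.331.

X = 0.331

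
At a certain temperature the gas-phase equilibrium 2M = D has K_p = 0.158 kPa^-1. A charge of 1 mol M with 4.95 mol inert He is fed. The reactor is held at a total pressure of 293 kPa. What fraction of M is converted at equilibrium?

Basis: 1 mol M initially; let X = conversion of M. Extent ξ = 0.5X.
Moles: n_M = 1 − X; n_D = 0.5X; n_I = 4.95 (inert).
Summing: n_T = 5.95 − 0.5X.
Mole fractions y_i = n_i/n_T; K_p = p_D / (p_M^2) with p_i = y_i·P.
Setting this equal to 0.158 kPa^-1 and taking the physical root (0 < X < 1) gives X = 0.783.

X = 0.783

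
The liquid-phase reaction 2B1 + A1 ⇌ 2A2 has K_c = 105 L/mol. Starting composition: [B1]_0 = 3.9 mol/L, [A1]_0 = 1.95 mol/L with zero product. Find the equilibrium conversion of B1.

Let X = conversion of B1; extent ξ = 3.9X/2 mol/L.
Concentrations: [B1] = 3.9 − 3.9X; [A1] = 1.95 − 1.95X; [A2] = 3.9X.
K_c = [A2]^2 / ([B1]^2 [A1]).
Setting equal to 105 and solving for X on (0,1) gives X = 0.848.

X = 0.848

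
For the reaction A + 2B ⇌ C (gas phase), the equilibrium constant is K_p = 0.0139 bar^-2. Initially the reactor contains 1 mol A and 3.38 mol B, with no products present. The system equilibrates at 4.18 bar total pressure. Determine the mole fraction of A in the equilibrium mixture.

Let X = conversion of A (basis 1 mol A); extent of reaction ξ = X.
Species balance: n_A = 1 − X; n_B = 3.38 − 2X; n_C = X.
Total moles n_T = 4.38 − 2X.
With p_i = (n_i/n_T)P, K_p = p_C / (p_A p_B^2).
Setting this equal to 0.0139 bar^-2 and taking the physical root (0 < X < 1) gives X = 0.123.
Then n_A = 0.877, n_T = 4.13, so y_A = 0.212.

y_A = 0.212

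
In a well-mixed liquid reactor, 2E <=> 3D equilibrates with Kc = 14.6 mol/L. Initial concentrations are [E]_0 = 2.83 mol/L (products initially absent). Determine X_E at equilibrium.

X = 0.612

Let X = conversion of E; extent ξ = 2.83X/2 mol/L.
Concentrations: [E] = 2.83 − 2.83X; [D] = 4.25X.
Kc = [D]^3 / ([E]^2).
Equating to 14.6 mol/L: the physical root is X = 0.612.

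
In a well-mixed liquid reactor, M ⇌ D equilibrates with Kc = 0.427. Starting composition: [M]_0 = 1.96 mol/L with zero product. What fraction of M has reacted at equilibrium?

X = 0.299

Let X = conversion of M; extent ξ = 1.96·X mol/L.
Concentrations: [M] = 1.96 − 1.96X; [D] = 1.96X.
Kc = [D] / ([M]).
This equals 0.427 at X = 0.299 (the root in 0 < X < 1).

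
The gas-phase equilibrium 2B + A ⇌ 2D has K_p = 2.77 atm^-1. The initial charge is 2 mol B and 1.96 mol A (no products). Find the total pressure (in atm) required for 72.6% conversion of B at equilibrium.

P = 6.64 atm

Basis: 2 mol B initially; let X = conversion of B. Extent ξ = X.
At extent ξ: n_B = 2 − 2X; n_A = 1.96 − X; n_D = 2X.
Total moles n_T = 3.96 − X.
K_p = p_D^2 / (p_B^2 p_A) with p_i = (n_i/n_T)·P.
At X = 0.726: the mole-fraction product g(X) = Π y_i^ν_i = 18.4. Since K_p = g(X)·P^{-1}, P = (g/K_p)^(1/1) = (18.4/2.77)^(1/1) = 6.64 atm.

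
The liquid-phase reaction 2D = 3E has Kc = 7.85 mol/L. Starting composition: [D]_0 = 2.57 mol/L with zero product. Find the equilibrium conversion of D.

Let X = conversion of D; extent ξ = 2.57X/2 mol/L.
Concentrations: [D] = 2.57 − 2.57X; [E] = 3.85X.
Kc = [E]^3 / ([D]^2).
Solving Kc = 7.85 for X ∈ (0,1): X = 0.560.

X = 0.560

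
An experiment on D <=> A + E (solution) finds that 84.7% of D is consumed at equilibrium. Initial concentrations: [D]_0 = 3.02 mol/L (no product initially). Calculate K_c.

Let X = conversion of D.
Concentrations: [D] = 3.02 − 3.02X; [A] = 3.02X; [E] = 3.02X.
At X = 0.847: [D] = 0.462, [A] = 2.56, [E] = 2.56.
K_c = [A] [E] / ([D]) = 14.2 mol/L.

K_c = 14.2 mol/L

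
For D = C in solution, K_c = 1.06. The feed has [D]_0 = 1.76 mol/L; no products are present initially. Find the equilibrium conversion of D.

X = 0.515

Let X = conversion of D; extent ξ = 1.76·X mol/L.
Concentrations: [D] = 1.76 − 1.76X; [C] = 1.76X.
K_c = [C] / ([D]).
Equating to 1.06: the physical root is X = 0.515.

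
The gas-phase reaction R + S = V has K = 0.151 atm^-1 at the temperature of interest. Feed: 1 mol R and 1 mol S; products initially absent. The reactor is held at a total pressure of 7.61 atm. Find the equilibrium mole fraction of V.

Basis: 1 mol R initially; let X = conversion of R. Extent ξ = X.
Species balance: n_R = 1 − X; n_S = 1 − X; n_V = X.
n_T = Σnᵢ = 2 − X.
y_i = n_i/n_T, p_i = y_i·P. K = p_V / (p_R p_S).
This yields a degree-2 equation in X; solving on (0,1), X = 0.318.
Then n_V = 0.318, n_T = 1.68, so y_V = 0.189.

y_V = 0.189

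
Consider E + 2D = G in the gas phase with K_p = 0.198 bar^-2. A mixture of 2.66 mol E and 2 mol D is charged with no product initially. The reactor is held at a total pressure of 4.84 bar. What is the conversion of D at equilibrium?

Basis: 2 mol D initially; let X = conversion of D. Extent ξ = X.
At extent ξ: n_E = 2.66 − X; n_D = 2 − 2X; n_G = X.
n_T = Σnᵢ = 4.66 − 2X.
With p_i = (n_i/n_T)P, K_p = p_G / (p_E p_D^2).
Setting this equal to 0.198 bar^-2 and taking the physical root (0 < X < 1) gives X = 0.573.

X = 0.573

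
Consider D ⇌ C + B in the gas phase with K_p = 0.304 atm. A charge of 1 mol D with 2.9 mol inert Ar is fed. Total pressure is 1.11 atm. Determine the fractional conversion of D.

Take 1 mol D as basis and let X be its fractional conversion, so ξ = X.
Species balance: n_D = 1 − X; n_C = X; n_B = X; n_I = 2.9 (inert).
Total moles n_T = 3.9 + X.
Mole fractions y_i = n_i/n_T; K_p = p_C p_B / (p_D) with p_i = y_i·P.
Substituting and setting equal to 0.304 atm gives a polynomial in X; the root in (0,1) is X = 0.656.

X = 0.656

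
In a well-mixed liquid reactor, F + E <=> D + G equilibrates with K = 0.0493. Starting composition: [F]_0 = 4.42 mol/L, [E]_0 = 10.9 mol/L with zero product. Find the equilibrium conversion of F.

X = 0.279

Let X = conversion of F; extent ξ = 4.42·X mol/L.
Concentrations: [F] = 4.42 − 4.42X; [E] = 10.9 − 4.42X; [D] = 4.42X; [G] = 4.42X.
K = [D] [G] / ([F] [E]).
Solving K = 0.0493 for X ∈ (0,1): X = 0.279.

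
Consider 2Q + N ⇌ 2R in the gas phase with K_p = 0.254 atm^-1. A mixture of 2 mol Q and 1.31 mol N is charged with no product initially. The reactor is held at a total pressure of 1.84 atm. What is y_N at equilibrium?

Let X = conversion of Q (basis 2 mol Q); extent of reaction ξ = X.
Mole table: n_Q = 2 − 2X; n_N = 1.31 − X; n_R = 2X.
n_T = Σnᵢ = 3.31 − X.
With p_i = (n_i/n_T)P, K_p = p_R^2 / (p_Q^2 p_N).
This yields a degree-3 equation in X; solving on (0,1), X = 0.285.
Then n_N = 1.03, n_T = 3.03, so y_N = 0.339.

y_N = 0.339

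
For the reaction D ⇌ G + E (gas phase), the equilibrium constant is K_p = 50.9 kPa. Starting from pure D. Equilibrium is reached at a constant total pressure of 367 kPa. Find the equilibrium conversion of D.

Basis: 1 mol D initially; let X = conversion of D. Extent ξ = X.
Species balance: n_D = 1 − X; n_G = X; n_E = X.
Total moles n_T = 1 + X.
With p_i = (n_i/n_T)P, K_p = p_G p_E / (p_D).
Equating to 50.9 kPa and solving on 0 < X < 1: X = 0.349.

X = 0.349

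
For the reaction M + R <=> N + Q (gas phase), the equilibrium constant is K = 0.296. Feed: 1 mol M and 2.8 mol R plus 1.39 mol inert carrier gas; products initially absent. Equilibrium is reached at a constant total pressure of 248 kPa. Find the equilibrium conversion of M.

Take 1 mol M as basis and let X be its fractional conversion, so ξ = X.
Mole table: n_M = 1 − X; n_R = 2.8 − X; n_N = X; n_Q = X; n_I = 1.39 (inert).
Since Δν = 0, n_T = 5.19 throughout.
y_i = n_i/n_T, p_i = y_i·P. K = p_N p_Q / (p_M p_R).
Setting this equal to 0.296 and taking the physical root (0 < X < 1) gives X = 0.549.

X = 0.549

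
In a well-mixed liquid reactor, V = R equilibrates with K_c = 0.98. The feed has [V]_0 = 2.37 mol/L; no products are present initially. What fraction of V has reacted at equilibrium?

X = 0.495

Let X = conversion of V; extent ξ = 2.37·X mol/L.
Concentrations: [V] = 2.37 − 2.37X; [R] = 2.37X.
K_c = [R] / ([V]).
Solving K_c = 0.98 for X ∈ (0,1): X = 0.495.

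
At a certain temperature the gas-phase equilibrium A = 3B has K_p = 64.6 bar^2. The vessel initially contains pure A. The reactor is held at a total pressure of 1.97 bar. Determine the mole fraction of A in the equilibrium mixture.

Let X = conversion of A (basis 1 mol A); extent of reaction ξ = X.
Moles: n_A = 1 − X; n_B = 3X.
n_T = Σnᵢ = 1 + 2X.
Mole fractions y_i = n_i/n_T; K_p = p_B^3 / (p_A) with p_i = y_i·P.
Substituting and setting equal to 64.6 bar^2 gives a polynomial in X; the root in (0,1) is X = 0.860.
Then n_A = 0.14, n_T = 2.72, so y_A = 0.051.

y_A = 0.051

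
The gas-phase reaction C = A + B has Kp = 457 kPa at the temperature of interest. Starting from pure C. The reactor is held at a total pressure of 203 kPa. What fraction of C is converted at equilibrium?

Take 1 mol C as basis and let X be its fractional conversion, so ξ = X.
Moles: n_C = 1 − X; n_A = X; n_B = X.
n_T = Σnᵢ = 1 + X.
Mole fractions y_i = n_i/n_T; Kp = p_A p_B / (p_C) with p_i = y_i·P.
This yields a degree-2 equation in X; solving on (0,1), X = 0.832.

X = 0.832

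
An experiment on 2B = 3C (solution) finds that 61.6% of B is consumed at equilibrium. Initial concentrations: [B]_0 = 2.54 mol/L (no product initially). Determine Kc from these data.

Kc = 13.6 mol/L

Let X = conversion of B.
Concentrations: [B] = 2.54 − 2.54X; [C] = 3.81X.
At X = 0.616: [B] = 0.975, [C] = 2.35.
Kc = [C]^3 / ([B]^2) = 13.6 mol/L.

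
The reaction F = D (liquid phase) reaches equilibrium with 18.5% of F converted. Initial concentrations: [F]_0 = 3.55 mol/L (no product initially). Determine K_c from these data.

K_c = 0.227

Let X = conversion of F.
Concentrations: [F] = 3.55 − 3.55X; [D] = 3.55X.
At X = 0.185: [F] = 2.89, [D] = 0.657.
K_c = [D] / ([F]) = 0.227.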